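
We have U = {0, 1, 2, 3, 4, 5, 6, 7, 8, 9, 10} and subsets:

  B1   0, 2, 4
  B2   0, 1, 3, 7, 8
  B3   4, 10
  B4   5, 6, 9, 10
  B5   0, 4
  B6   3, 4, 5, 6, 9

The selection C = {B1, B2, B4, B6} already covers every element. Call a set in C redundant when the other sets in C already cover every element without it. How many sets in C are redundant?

1

Drop B1: 2 uncovered — not redundant.
Drop B2: 1, 7, 8 uncovered — not redundant.
Drop B4: 10 uncovered — not redundant.
Drop B6: the rest still cover every element — redundant.
1 redundant: B6.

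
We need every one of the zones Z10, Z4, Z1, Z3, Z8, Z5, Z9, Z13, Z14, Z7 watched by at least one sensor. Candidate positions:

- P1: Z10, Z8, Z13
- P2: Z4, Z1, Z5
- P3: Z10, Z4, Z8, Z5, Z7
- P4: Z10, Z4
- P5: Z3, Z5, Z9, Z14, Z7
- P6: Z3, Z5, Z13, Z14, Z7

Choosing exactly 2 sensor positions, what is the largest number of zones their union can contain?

Choosing P1, P5 covers {Z10, Z3, Z8, Z5, Z9, Z13, Z14, Z7} — 8 zones.
No choice of 2 sensor positions does better; here Z4, Z1 are left uncovered.

8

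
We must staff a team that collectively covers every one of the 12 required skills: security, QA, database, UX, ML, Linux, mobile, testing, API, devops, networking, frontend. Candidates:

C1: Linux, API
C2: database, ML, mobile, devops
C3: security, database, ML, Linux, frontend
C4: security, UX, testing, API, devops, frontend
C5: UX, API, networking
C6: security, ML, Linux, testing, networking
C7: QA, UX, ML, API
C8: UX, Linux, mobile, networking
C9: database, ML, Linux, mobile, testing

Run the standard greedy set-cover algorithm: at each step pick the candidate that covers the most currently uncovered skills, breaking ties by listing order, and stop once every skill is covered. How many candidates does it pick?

Pick 1: C4 covers 6 new skills (security, UX, testing, API, devops, frontend).
Pick 2: C9 covers 4 new skills (database, ML, Linux, mobile).
Pick 3: C5 covers 1 new skills (networking).
Pick 4: C7 covers 1 new skills (QA).
Greedy uses 4 candidates.

4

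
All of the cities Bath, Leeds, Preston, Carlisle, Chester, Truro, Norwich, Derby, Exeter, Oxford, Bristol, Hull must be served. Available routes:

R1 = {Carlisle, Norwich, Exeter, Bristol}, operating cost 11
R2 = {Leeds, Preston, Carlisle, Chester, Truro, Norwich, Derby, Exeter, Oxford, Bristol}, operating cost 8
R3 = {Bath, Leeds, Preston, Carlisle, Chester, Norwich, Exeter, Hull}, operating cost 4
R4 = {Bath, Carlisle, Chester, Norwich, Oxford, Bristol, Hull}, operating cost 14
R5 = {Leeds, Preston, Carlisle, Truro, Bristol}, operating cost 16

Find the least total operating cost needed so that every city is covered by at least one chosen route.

12

R2, R3 cover every city at operating cost 8 + 4 = 12.
Any cover uses at least 2 routes; among all covering selections none totals below 12.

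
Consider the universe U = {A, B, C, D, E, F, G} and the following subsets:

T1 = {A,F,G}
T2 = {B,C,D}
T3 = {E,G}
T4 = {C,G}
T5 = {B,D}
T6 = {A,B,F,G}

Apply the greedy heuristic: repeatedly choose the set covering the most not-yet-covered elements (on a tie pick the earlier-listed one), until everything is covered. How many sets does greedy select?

Pick 1: T6 covers 4 new elements (A, B, F, G).
Pick 2: T2 covers 2 new elements (C, D).
Pick 3: T3 covers 1 new elements (E).
Greedy uses 3 sets.

3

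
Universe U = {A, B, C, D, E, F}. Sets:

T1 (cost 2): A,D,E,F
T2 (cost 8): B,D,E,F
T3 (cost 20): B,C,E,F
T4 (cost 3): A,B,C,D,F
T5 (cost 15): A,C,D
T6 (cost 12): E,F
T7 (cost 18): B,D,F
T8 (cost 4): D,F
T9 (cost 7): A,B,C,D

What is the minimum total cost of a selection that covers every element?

5

T1, T4 cover every element at cost 2 + 3 = 5.
Any cover uses at least 2 sets; among all covering selections none totals below 5.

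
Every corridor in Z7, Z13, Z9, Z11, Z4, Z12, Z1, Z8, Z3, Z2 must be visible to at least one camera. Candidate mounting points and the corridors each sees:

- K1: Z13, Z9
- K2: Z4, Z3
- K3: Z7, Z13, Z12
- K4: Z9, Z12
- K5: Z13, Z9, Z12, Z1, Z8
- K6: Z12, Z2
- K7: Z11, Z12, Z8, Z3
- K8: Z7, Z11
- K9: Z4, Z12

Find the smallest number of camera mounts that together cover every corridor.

4

K2, K5, K6, K8 together cover {Z7, Z13, Z9, Z11, Z4, Z12, Z1, Z8, Z3, Z2} — every corridor.
No 3 of the 9 camera mounts cover everything (all 84 triples fall short), so 4 is minimum.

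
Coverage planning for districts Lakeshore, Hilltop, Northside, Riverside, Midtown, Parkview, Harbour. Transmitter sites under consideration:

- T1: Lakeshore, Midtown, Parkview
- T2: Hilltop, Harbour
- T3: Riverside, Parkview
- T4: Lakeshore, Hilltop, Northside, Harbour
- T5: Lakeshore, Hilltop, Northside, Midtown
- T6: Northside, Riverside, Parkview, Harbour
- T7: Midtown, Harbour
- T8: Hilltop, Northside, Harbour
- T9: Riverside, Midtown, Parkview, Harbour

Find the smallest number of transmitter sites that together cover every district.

T4, T9 together cover {Lakeshore, Hilltop, Northside, Riverside, Midtown, Parkview, Harbour} — every district.
No single transmitter site contains all 7 districts, so 2 is optimal.

2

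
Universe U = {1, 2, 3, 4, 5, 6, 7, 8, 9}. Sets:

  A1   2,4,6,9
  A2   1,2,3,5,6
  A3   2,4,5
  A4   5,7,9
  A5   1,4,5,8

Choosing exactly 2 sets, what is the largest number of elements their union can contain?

Choosing A1, A2 covers {1, 2, 3, 4, 5, 6, 9} — 7 elements.
No choice of 2 sets does better; here 7, 8 are left uncovered.

7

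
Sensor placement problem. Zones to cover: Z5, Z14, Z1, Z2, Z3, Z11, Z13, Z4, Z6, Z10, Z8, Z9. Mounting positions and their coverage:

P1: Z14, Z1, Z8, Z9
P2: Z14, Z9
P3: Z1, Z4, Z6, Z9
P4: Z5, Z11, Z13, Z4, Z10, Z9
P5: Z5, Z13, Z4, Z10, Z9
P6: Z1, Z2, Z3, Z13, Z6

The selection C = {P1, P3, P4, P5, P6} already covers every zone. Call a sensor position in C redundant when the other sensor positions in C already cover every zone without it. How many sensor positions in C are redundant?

2

Drop P1: Z14, Z8 uncovered — not redundant.
Drop P3: the rest still cover every zone — redundant.
Drop P4: Z11 uncovered — not redundant.
Drop P5: the rest still cover every zone — redundant.
Drop P6: Z2, Z3 uncovered — not redundant.
2 redundant: P3, P5.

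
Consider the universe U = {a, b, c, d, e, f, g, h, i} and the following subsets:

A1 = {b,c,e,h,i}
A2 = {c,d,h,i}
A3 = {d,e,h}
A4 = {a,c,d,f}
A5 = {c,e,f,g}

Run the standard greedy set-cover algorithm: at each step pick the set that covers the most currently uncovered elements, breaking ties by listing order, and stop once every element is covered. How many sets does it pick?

3

Pick 1: A1 covers 5 new elements (b, c, e, h, i).
Pick 2: A4 covers 3 new elements (a, d, f).
Pick 3: A5 covers 1 new elements (g).
Greedy uses 3 sets.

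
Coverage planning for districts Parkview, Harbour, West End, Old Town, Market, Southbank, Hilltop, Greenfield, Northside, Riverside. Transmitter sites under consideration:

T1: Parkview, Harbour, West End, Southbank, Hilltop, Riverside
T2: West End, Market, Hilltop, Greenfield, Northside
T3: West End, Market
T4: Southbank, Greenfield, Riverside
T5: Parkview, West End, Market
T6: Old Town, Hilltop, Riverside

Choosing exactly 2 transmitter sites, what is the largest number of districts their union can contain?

9

Choosing T1, T2 covers {Parkview, Harbour, West End, Market, Southbank, Hilltop, Greenfield, Northside, Riverside} — 9 districts.
No choice of 2 transmitter sites does better; here Old Town is left uncovered.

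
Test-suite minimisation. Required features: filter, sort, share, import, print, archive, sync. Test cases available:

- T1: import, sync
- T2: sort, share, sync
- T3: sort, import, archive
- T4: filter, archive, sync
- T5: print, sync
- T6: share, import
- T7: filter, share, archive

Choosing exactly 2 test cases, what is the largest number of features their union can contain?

5

Choosing T1, T7 covers {filter, share, import, archive, sync} — 5 features.
No choice of 2 test cases does better; here sort, print are left uncovered.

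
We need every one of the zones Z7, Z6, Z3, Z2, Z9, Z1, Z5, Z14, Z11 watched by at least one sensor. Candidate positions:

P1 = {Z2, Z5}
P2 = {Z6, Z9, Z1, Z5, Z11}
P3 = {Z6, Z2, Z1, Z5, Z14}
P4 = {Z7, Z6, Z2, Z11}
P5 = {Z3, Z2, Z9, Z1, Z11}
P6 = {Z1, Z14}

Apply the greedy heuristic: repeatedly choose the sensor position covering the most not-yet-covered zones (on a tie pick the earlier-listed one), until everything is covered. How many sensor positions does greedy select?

Pick 1: P2 covers 5 new zones (Z6, Z9, Z1, Z5, Z11).
Pick 2: P3 covers 2 new zones (Z2, Z14).
Pick 3: P4 covers 1 new zones (Z7).
Pick 4: P5 covers 1 new zones (Z3).
Greedy uses 4 sensor positions. (The true minimum is 3.)

4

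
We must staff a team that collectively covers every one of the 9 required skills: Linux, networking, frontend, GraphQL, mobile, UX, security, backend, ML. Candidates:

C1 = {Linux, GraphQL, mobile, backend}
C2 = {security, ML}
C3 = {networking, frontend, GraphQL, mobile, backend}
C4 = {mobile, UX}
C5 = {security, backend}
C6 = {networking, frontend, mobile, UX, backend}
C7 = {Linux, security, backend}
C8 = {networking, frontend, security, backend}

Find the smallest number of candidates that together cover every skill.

3

C1, C2, C6 together cover {Linux, networking, frontend, GraphQL, mobile, UX, security, backend, ML} — every skill.
No 2 of the 8 candidates cover everything (all 28 pairs fall short), so 3 is minimum.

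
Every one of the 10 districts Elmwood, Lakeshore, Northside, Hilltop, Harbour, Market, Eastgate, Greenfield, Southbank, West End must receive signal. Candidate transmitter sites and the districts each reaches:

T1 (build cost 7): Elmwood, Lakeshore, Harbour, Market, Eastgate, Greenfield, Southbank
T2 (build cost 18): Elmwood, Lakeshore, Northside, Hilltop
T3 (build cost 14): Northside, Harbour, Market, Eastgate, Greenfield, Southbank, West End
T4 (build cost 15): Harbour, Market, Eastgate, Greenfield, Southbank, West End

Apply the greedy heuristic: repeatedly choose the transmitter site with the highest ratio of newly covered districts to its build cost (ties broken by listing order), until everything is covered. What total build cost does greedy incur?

39

Pick 1: T1 adds 7 new (Elmwood, Lakeshore, Harbour, Market, Eastgate, Greenfield, Southbank) at build cost 7 (ratio 7/7).
Pick 2: T3 adds 2 new (Northside, West End) at build cost 14 (ratio 2/14).
Pick 3: T2 adds 1 new (Hilltop) at build cost 18 (ratio 1/18).
Greedy total build cost: 7 + 14 + 18 = 39. (The true optimum is 32, so greedy overshoots here.)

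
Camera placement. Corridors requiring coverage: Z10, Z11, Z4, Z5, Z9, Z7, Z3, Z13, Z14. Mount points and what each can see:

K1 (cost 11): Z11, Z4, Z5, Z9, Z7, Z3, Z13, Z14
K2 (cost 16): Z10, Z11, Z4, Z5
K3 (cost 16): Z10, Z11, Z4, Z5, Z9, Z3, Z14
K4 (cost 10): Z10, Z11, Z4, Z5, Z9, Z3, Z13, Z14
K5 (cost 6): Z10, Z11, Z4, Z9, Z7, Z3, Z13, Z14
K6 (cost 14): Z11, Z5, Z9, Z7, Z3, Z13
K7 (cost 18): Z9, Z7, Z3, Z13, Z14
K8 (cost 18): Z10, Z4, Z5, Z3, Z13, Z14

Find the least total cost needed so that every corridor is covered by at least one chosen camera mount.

K4, K5 cover every corridor at cost 10 + 6 = 16.
Any cover uses at least 2 camera mounts; among all covering selections none totals below 16.

16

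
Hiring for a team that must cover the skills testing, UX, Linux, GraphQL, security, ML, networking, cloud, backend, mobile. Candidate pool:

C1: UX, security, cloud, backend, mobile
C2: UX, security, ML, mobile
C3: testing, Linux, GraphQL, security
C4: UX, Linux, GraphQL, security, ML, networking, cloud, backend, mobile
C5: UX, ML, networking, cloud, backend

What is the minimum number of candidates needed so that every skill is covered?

C3, C4 together cover {testing, UX, Linux, GraphQL, security, ML, networking, cloud, backend, mobile} — every skill.
No single candidate contains all 10 skills, so 2 is optimal.

2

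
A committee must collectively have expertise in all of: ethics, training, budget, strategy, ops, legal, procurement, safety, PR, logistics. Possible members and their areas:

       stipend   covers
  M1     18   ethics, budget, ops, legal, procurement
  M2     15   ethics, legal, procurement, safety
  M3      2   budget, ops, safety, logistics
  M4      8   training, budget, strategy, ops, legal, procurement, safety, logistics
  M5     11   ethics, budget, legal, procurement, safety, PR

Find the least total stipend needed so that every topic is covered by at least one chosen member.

M4, M5 cover every topic at stipend 8 + 11 = 19.
Any cover uses at least 2 members; among all covering selections none totals below 19.

19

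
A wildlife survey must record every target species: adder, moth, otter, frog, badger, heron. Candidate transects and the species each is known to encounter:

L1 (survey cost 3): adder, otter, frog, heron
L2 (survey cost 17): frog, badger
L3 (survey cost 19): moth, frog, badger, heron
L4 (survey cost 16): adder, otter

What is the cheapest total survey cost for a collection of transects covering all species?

22

L1, L3 cover every species at survey cost 3 + 19 = 22.
Any cover uses at least 2 transects; among all covering selections none totals below 22.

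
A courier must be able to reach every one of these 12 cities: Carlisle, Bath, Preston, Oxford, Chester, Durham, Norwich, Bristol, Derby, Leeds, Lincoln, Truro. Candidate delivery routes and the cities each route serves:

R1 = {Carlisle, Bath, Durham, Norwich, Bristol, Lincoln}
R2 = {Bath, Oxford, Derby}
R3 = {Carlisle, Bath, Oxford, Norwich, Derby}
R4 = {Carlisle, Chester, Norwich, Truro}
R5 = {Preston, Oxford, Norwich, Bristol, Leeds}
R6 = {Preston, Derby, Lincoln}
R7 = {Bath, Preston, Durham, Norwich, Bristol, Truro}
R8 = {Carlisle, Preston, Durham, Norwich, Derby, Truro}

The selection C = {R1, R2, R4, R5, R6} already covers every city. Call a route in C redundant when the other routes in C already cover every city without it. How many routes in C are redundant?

2

Drop R1: Durham uncovered — not redundant.
Drop R2: the rest still cover every city — redundant.
Drop R4: Chester, Truro uncovered — not redundant.
Drop R5: Leeds uncovered — not redundant.
Drop R6: the rest still cover every city — redundant.
2 redundant: R2, R6.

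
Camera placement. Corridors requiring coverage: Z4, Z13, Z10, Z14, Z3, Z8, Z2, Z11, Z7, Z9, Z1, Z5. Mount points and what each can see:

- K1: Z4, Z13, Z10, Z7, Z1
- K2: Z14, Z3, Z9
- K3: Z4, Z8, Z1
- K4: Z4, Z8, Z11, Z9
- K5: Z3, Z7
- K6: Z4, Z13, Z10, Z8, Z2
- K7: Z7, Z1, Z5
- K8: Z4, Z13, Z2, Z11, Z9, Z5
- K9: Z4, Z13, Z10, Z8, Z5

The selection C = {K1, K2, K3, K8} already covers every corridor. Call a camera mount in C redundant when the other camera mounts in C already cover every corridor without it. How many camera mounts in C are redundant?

Drop K1: Z10, Z7 uncovered — not redundant.
Drop K2: Z14, Z3 uncovered — not redundant.
Drop K3: Z8 uncovered — not redundant.
Drop K8: Z2, Z11, Z5 uncovered — not redundant.
None of the camera mounts in C is redundant.

0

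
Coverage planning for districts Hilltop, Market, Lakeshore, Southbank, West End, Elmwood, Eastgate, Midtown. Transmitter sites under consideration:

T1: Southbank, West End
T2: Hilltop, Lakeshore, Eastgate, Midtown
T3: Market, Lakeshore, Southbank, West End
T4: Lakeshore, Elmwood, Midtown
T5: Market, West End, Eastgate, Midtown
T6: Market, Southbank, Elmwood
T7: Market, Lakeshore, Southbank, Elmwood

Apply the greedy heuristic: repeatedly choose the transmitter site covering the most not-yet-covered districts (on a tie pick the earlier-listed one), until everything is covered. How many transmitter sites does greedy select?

Pick 1: T2 covers 4 new districts (Hilltop, Lakeshore, Eastgate, Midtown).
Pick 2: T3 covers 3 new districts (Market, Southbank, West End).
Pick 3: T4 covers 1 new districts (Elmwood).
Greedy uses 3 transmitter sites.

3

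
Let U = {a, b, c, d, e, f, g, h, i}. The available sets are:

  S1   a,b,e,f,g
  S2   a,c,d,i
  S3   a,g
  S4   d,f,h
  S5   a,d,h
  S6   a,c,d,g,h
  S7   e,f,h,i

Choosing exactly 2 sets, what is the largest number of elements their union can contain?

8

Choosing S1, S2 covers {a, b, c, d, e, f, g, i} — 8 elements.
No choice of 2 sets does better; here h is left uncovered.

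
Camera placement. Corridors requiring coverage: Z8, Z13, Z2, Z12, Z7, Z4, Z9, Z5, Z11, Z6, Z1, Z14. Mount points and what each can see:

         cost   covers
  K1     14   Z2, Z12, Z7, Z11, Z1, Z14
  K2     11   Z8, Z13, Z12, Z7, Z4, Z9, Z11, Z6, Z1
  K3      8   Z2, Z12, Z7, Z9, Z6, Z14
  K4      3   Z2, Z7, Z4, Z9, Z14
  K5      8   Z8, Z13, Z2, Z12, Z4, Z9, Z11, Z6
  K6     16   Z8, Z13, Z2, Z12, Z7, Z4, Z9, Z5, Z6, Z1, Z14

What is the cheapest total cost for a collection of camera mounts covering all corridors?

K5, K6 cover every corridor at cost 8 + 16 = 24.
Any cover uses at least 2 camera mounts; among all covering selections none totals below 24.

24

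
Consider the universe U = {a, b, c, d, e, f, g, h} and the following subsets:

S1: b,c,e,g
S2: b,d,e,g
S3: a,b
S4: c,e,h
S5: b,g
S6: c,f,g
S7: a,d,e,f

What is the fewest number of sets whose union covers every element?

3

S1, S4, S7 together cover {a, b, c, d, e, f, g, h} — every element.
No 2 of the 7 sets cover everything (all 21 pairs fall short), so 3 is minimum.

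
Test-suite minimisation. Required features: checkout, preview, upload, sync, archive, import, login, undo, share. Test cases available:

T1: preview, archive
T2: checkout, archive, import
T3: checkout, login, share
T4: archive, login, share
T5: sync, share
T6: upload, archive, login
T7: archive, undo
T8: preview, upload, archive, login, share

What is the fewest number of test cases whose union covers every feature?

4

T2, T5, T7, T8 together cover {checkout, preview, upload, sync, archive, import, login, undo, share} — every feature.
No 3 of the 8 test cases cover everything (all 56 triples fall short), so 4 is minimum.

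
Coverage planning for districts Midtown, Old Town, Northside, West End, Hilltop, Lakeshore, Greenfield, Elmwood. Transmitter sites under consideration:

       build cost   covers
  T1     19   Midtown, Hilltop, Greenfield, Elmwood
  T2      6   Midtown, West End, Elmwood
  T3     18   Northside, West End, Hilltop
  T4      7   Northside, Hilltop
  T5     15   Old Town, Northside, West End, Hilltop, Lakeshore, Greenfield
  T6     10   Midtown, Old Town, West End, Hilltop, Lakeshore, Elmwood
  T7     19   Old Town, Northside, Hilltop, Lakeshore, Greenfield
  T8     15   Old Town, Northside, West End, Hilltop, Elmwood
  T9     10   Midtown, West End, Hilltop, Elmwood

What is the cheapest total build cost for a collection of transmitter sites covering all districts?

T2, T5 cover every district at build cost 6 + 15 = 21.
Any cover uses at least 2 transmitter sites; among all covering selections none totals below 21.
Greedy by coverage-per-build cost would pick T6, T4, T5 for 32 — worse than the optimum 21.

21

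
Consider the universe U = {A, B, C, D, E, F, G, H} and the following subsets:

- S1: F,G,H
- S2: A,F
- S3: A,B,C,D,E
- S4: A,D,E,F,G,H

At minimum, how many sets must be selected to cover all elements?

2

S1, S3 together cover {A, B, C, D, E, F, G, H} — every element.
No single set contains all 8 elements, so 2 is optimal.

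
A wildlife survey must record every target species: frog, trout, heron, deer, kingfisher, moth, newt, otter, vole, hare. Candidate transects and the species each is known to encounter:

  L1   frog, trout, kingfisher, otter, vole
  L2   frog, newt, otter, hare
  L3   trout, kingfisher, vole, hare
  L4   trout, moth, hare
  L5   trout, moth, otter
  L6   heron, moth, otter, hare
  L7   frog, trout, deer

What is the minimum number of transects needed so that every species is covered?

L1, L2, L6, L7 together cover {frog, trout, heron, deer, kingfisher, moth, newt, otter, vole, hare} — every species.
No 3 of the 7 transects cover everything (all 35 triples fall short), so 4 is minimum.

4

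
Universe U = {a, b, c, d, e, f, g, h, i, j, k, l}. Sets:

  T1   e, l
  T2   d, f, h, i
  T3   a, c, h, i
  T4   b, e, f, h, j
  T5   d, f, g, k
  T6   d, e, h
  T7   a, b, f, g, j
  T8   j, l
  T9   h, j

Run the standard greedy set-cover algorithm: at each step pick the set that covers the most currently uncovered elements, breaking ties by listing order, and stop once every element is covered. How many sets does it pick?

4

Pick 1: T4 covers 5 new elements (b, e, f, h, j).
Pick 2: T3 covers 3 new elements (a, c, i).
Pick 3: T5 covers 3 new elements (d, g, k).
Pick 4: T1 covers 1 new elements (l).
Greedy uses 4 sets.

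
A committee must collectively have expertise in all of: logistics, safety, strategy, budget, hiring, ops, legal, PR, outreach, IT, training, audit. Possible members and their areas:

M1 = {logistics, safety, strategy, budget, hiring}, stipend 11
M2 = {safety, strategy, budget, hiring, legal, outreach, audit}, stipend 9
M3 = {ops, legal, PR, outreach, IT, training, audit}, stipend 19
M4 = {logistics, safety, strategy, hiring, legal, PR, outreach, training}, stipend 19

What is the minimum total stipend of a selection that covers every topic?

30

M1, M3 cover every topic at stipend 11 + 19 = 30.
Any cover uses at least 2 members; among all covering selections none totals below 30.
Greedy by coverage-per-stipend would pick M2, M3, M1 for 39 — worse than the optimum 30.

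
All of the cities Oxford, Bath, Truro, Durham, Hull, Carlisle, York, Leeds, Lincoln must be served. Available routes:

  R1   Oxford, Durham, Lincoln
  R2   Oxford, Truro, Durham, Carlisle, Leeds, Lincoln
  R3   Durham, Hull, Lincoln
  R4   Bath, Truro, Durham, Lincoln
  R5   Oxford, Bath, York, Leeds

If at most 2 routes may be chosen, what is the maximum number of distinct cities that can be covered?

Choosing R2, R5 covers {Oxford, Bath, Truro, Durham, Carlisle, York, Leeds, Lincoln} — 8 cities.
No choice of 2 routes does better; here Hull is left uncovered.

8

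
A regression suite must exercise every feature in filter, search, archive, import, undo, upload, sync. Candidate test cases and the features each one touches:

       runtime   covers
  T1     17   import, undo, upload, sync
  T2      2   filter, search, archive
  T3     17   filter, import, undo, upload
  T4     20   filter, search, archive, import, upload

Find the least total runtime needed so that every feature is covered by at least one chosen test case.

T1, T2 cover every feature at runtime 17 + 2 = 19.
Any cover uses at least 2 test cases; among all covering selections none totals below 19.

19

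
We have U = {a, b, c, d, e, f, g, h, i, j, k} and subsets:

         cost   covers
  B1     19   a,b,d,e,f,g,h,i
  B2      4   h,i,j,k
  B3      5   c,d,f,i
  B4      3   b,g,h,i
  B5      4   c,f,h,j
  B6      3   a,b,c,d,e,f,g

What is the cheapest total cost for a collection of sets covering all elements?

B2, B6 cover every element at cost 4 + 3 = 7.
Any cover uses at least 2 sets; among all covering selections none totals below 7.

7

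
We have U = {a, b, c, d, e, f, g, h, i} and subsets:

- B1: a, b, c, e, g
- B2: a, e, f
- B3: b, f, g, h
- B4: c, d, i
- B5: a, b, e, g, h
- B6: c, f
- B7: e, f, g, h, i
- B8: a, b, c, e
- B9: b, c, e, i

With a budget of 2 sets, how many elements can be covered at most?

Choosing B1, B7 covers {a, b, c, e, f, g, h, i} — 8 elements.
No choice of 2 sets does better; here d is left uncovered.

8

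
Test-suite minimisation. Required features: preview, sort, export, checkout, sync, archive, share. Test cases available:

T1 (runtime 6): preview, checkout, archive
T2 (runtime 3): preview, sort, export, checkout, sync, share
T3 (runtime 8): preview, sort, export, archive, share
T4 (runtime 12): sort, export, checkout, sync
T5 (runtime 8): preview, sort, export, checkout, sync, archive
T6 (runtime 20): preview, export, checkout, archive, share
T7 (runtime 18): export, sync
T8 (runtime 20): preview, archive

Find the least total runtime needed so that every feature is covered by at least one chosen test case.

9

T1, T2 cover every feature at runtime 6 + 3 = 9.
Any cover uses at least 2 test cases; among all covering selections none totals below 9.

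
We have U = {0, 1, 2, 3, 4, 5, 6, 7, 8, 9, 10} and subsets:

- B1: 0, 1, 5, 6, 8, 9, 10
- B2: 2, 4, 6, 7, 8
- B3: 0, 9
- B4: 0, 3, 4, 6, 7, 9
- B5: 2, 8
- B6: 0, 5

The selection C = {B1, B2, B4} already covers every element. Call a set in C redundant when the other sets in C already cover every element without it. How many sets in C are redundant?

0

Drop B1: 1, 5, 10 uncovered — not redundant.
Drop B2: 2 uncovered — not redundant.
Drop B4: 3 uncovered — not redundant.
None of the sets in C is redundant.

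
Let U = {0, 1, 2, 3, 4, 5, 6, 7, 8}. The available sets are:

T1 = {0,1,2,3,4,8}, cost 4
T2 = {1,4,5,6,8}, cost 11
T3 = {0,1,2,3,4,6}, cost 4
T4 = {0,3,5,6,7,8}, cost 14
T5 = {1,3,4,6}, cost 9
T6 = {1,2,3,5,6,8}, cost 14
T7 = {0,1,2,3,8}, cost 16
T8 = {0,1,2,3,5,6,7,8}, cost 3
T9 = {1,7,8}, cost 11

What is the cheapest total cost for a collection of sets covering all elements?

T1, T8 cover every element at cost 4 + 3 = 7.
Any cover uses at least 2 sets; among all covering selections none totals below 7.

7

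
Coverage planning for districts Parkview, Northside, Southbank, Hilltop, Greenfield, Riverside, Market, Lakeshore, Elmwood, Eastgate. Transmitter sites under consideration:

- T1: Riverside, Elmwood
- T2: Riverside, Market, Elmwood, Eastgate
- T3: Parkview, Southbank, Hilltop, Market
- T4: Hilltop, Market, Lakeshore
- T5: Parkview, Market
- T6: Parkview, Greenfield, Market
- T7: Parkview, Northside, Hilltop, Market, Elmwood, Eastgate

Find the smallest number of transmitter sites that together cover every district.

5

T1, T3, T4, T6, T7 together cover {Parkview, Northside, Southbank, Hilltop, Greenfield, Riverside, Market, Lakeshore, Elmwood, Eastgate} — every district.
No 4 of the 7 transmitter sites cover everything (all 35 size-4 selections fall short), so 5 is minimum.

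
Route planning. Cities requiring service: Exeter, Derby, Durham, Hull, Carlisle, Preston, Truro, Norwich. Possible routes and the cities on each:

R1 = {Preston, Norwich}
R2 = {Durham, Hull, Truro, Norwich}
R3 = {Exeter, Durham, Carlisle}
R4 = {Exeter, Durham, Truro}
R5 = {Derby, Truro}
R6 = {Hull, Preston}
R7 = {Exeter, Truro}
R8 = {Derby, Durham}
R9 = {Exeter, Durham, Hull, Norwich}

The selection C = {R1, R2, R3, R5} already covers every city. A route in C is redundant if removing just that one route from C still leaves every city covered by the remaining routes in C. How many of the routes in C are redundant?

0

Drop R1: Preston uncovered — not redundant.
Drop R2: Hull uncovered — not redundant.
Drop R3: Exeter, Carlisle uncovered — not redundant.
Drop R5: Derby uncovered — not redundant.
None of the routes in C is redundant.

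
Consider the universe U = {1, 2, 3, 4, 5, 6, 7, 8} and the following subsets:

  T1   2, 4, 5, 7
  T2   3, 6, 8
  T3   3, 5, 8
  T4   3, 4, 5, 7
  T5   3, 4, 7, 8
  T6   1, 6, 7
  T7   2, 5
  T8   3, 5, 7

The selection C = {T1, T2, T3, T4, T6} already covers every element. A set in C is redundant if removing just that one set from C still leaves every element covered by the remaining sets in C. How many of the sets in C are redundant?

Drop T1: 2 uncovered — not redundant.
Drop T2: the rest still cover every element — redundant.
Drop T3: the rest still cover every element — redundant.
Drop T4: the rest still cover every element — redundant.
Drop T6: 1 uncovered — not redundant.
3 redundant: T2, T3, T4.

3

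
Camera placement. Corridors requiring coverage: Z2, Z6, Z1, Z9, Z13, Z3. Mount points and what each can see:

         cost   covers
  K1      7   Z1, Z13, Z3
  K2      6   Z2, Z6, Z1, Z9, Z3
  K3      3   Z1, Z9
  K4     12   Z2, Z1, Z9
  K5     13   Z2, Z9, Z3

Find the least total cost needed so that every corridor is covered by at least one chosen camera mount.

13

K1, K2 cover every corridor at cost 7 + 6 = 13.
Any cover uses at least 2 camera mounts; among all covering selections none totals below 13.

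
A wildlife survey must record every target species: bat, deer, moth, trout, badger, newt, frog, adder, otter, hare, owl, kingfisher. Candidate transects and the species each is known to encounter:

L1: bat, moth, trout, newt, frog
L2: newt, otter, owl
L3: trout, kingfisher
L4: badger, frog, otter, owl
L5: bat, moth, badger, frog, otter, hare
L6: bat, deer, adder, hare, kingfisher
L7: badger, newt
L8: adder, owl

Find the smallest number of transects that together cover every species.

L1, L4, L6 together cover {bat, deer, moth, trout, badger, newt, frog, adder, otter, hare, owl, kingfisher} — every species.
No 2 of the 8 transects cover everything (all 28 pairs fall short), so 3 is minimum.
Greedy (largest uncovered first) would take L5, L6, L1, L2 — 4 transects — but 3 suffice.

3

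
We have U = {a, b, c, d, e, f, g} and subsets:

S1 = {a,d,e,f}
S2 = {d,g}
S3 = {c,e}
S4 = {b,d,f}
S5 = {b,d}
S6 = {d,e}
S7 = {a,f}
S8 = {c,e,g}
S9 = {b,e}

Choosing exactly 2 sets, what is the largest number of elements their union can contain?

Choosing S1, S8 covers {a, c, d, e, f, g} — 6 elements.
No choice of 2 sets does better; here b is left uncovered.

6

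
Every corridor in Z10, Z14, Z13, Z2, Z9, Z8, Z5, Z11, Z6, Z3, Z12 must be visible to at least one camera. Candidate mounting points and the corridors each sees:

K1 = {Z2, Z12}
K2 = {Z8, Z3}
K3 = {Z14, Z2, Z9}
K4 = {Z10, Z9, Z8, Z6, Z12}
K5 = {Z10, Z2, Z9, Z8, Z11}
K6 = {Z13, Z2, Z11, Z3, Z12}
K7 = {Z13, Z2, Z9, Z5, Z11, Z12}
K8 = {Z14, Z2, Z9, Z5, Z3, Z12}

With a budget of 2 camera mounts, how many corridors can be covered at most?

Choosing K4, K6 covers {Z10, Z13, Z2, Z9, Z8, Z11, Z6, Z3, Z12} — 9 corridors.
No choice of 2 camera mounts does better; here Z14, Z5 are left uncovered.

9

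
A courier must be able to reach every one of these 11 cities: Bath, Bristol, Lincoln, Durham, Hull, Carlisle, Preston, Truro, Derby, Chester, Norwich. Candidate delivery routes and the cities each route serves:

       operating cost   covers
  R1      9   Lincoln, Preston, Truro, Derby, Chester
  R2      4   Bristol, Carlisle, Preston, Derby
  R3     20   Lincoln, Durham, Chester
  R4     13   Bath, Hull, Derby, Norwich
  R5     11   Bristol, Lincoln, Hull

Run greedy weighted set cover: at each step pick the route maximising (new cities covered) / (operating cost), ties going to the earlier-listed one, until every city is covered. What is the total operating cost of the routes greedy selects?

46

Pick 1: R2 adds 4 new (Bristol, Carlisle, Preston, Derby) at operating cost 4 (ratio 4/4).
Pick 2: R1 adds 3 new (Lincoln, Truro, Chester) at operating cost 9 (ratio 3/9).
Pick 3: R4 adds 3 new (Bath, Hull, Norwich) at operating cost 13 (ratio 3/13).
Pick 4: R3 adds 1 new (Durham) at operating cost 20 (ratio 1/20).
Greedy total operating cost: 4 + 9 + 13 + 20 = 46.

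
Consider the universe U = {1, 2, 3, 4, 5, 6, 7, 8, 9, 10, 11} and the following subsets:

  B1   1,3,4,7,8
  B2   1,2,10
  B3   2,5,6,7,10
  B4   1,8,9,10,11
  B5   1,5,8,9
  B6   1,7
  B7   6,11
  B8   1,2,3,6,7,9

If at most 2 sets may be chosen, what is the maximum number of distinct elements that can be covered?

Choosing B1, B3 covers {1, 2, 3, 4, 5, 6, 7, 8, 10} — 9 elements.
No choice of 2 sets does better; here 9, 11 are left uncovered.

9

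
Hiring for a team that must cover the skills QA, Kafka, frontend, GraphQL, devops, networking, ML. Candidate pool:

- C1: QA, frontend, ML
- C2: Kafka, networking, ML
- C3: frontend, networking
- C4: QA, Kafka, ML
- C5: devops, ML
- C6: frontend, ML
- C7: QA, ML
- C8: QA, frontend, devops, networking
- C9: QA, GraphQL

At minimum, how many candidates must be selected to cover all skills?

3

C2, C8, C9 together cover {QA, Kafka, frontend, GraphQL, devops, networking, ML} — every skill.
No 2 of the 9 candidates cover everything (all 36 pairs fall short), so 3 is minimum.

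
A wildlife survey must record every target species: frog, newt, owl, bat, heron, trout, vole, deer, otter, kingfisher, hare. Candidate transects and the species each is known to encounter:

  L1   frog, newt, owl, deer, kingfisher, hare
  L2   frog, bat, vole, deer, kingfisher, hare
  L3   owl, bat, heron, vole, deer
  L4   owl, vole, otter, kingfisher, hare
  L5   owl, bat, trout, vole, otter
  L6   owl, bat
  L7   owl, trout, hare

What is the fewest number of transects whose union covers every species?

L1, L3, L5 together cover {frog, newt, owl, bat, heron, trout, vole, deer, otter, kingfisher, hare} — every species.
No 2 of the 7 transects cover everything (all 21 pairs fall short), so 3 is minimum.

3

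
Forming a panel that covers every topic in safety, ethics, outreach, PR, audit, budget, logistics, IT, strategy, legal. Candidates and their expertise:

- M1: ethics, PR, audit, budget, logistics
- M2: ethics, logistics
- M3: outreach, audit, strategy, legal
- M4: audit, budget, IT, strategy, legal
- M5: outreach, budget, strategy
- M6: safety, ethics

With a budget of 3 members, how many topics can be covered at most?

9

Choosing M1, M3, M4 covers {ethics, outreach, PR, audit, budget, logistics, IT, strategy, legal} — 9 topics.
No choice of 3 members does better; here safety is left uncovered.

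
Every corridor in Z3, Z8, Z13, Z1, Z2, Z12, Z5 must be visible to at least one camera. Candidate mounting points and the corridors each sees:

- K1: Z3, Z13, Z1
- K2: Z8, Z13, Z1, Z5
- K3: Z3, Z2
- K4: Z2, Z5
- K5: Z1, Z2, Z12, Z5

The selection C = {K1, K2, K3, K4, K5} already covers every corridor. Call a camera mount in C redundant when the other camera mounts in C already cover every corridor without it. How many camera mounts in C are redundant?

3

Drop K1: the rest still cover every corridor — redundant.
Drop K2: Z8 uncovered — not redundant.
Drop K3: the rest still cover every corridor — redundant.
Drop K4: the rest still cover every corridor — redundant.
Drop K5: Z12 uncovered — not redundant.
3 redundant: K1, K3, K4.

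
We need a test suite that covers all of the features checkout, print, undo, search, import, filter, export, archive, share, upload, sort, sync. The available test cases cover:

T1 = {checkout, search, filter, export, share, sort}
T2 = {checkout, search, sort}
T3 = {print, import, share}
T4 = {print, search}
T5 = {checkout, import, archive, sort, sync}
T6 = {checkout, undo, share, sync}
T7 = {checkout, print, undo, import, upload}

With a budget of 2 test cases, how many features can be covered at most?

Choosing T1, T7 covers {checkout, print, undo, search, import, filter, export, share, upload, sort} — 10 features.
No choice of 2 test cases does better; here archive, sync are left uncovered.

10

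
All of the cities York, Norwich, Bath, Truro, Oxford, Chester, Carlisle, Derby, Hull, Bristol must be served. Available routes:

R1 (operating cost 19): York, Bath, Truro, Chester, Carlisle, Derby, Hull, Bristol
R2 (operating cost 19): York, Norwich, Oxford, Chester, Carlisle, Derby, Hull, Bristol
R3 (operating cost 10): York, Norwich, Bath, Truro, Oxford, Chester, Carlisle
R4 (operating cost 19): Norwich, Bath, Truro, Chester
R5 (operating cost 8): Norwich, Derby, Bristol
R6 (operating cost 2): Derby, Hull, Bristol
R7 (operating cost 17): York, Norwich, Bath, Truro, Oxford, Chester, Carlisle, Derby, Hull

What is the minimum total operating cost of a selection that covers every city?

R3, R6 cover every city at operating cost 10 + 2 = 12.
Any cover uses at least 2 routes; among all covering selections none totals below 12.

12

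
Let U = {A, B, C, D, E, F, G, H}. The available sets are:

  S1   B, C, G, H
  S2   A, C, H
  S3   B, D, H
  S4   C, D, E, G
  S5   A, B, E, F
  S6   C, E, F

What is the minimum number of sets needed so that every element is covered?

3

S1, S3, S5 together cover {A, B, C, D, E, F, G, H} — every element.
No 2 of the 6 sets cover everything (all 15 pairs fall short), so 3 is minimum.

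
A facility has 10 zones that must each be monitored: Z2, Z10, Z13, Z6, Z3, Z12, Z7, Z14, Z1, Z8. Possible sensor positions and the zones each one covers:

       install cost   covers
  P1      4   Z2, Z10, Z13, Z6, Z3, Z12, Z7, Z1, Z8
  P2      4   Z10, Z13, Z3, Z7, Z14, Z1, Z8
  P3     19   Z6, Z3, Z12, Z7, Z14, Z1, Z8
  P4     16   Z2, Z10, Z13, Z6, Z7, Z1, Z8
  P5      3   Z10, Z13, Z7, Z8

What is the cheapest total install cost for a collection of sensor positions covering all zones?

P1, P2 cover every zone at install cost 4 + 4 = 8.
Any cover uses at least 2 sensor positions; among all covering selections none totals below 8.

8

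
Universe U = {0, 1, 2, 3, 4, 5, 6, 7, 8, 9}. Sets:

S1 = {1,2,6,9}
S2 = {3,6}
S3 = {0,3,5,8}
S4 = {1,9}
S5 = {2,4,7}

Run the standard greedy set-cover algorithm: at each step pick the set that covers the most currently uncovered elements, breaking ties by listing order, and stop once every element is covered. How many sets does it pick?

3

Pick 1: S1 covers 4 new elements (1, 2, 6, 9).
Pick 2: S3 covers 4 new elements (0, 3, 5, 8).
Pick 3: S5 covers 2 new elements (4, 7).
Greedy uses 3 sets.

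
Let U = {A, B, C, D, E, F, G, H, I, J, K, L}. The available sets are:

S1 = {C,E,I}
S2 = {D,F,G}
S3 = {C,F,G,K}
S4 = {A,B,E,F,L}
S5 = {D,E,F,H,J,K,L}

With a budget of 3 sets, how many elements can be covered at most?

11

Choosing S1, S4, S5 covers {A, B, C, D, E, F, H, I, J, K, L} — 11 elements.
No choice of 3 sets does better; here G is left uncovered.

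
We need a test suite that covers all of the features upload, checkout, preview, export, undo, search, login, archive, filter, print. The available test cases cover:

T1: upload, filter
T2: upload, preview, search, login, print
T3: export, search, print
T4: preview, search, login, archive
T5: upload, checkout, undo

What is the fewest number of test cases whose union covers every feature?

4

T1, T3, T4, T5 together cover {upload, checkout, preview, export, undo, search, login, archive, filter, print} — every feature.
No 3 of the 5 test cases cover everything (all 10 triples fall short), so 4 is minimum.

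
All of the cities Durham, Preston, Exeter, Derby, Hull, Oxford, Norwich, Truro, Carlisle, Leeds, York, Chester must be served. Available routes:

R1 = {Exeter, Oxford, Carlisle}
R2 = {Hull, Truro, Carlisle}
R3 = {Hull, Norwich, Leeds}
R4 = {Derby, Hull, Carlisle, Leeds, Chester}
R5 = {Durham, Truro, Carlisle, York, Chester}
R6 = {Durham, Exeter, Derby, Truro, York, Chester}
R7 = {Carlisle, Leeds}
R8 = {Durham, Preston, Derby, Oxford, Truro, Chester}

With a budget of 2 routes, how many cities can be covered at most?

Choosing R3, R6 covers {Durham, Exeter, Derby, Hull, Norwich, Truro, Leeds, York, Chester} — 9 cities.
No choice of 2 routes does better; here Preston, Oxford, Carlisle are left uncovered.

9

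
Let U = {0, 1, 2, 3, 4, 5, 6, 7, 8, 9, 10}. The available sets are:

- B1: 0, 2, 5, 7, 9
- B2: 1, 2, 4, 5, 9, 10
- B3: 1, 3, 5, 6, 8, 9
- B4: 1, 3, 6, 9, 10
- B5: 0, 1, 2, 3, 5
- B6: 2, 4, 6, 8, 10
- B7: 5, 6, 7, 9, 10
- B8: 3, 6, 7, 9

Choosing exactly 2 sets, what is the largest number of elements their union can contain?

9

Choosing B1, B3 covers {0, 1, 2, 3, 5, 6, 7, 8, 9} — 9 elements.
No choice of 2 sets does better; here 4, 10 are left uncovered.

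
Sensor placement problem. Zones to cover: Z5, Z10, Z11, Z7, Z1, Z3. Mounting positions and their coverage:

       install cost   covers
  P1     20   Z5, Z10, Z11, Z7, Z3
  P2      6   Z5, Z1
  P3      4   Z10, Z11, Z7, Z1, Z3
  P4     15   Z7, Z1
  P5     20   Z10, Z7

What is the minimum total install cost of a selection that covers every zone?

10

P2, P3 cover every zone at install cost 6 + 4 = 10.
Any cover uses at least 2 sensor positions; among all covering selections none totals below 10.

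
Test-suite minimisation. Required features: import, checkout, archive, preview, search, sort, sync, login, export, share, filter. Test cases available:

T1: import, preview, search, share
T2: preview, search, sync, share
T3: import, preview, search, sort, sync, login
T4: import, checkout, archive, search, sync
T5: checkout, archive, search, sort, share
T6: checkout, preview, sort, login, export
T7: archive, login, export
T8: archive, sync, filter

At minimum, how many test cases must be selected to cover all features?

T1, T6, T8 together cover {import, checkout, archive, preview, search, sort, sync, login, export, share, filter} — every feature.
No 2 of the 8 test cases cover everything (all 28 pairs fall short), so 3 is minimum.
Greedy (largest uncovered first) would take T3, T5, T6, T8 — 4 test cases — but 3 suffice.

3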